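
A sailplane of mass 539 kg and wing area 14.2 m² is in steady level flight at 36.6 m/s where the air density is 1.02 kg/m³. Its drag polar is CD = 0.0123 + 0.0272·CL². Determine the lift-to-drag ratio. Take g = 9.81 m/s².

L/D = 26.7

Level flight ⇒ L = W = m·g = 539 × 9.81 = 5287.6 N.
Dynamic pressure q = 0.5 × 1.02 × 36.6² = 683.2 Pa.
CL = W/(q·S) = 5287.6 / (683.2 × 14.2) = 0.5451.
CD = 0.0123 + 0.0272 × 0.5451² = 0.02038.
L/D = CL/CD = 0.5451 / 0.02038 = 26.7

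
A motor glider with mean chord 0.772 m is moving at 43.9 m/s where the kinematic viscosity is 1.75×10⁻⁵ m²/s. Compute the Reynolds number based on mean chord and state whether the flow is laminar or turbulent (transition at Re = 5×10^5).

Re = 1.94×10^6 (turbulent)

Re = v·c/ν = 43.9 × 0.772 / (1.75×10⁻⁵) = 1.94×10^6
Since 1.94×10^6 > 5×10^5, the flow is turbulent.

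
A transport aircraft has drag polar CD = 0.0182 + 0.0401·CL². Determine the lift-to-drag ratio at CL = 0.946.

L/D = 17.5

CD = 0.0182 + 0.0401 × 0.946² = 0.05409
L/D = CL/CD = 0.946 / 0.05409 = 17.5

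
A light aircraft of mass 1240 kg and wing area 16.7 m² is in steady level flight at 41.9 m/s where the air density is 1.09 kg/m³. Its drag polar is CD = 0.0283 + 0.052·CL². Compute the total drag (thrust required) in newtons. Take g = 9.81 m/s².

D = 934 N

Weight W = mg = 1240 × 9.81 = 12164 N; in level flight L = W.
q = ½ρv² = ½ × 1.09 × 41.9² = 956.8 Pa.
CL = 2W/(ρv²S) = 2×12164/(1.09×41.9²×16.7) = 0.7613.
CD = 0.0283 + 0.052 × 0.7613² = 0.05844.
D = q·S·CD = 956.8 × 16.7 × 0.05844 = 933.7 N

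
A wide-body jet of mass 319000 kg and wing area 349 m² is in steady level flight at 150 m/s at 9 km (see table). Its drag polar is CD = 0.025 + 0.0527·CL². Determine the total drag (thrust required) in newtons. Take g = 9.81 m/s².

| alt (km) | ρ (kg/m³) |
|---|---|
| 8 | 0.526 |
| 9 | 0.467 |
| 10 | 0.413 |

At 9 km, from the table: ρ = 0.467 kg/m³.
Weight W = mg = 319000 × 9.81 = 3.1294×10^6 N; in level flight L = W.
Dynamic pressure q = 0.5 × 0.467 × 150² = 5254 Pa.
CL = W/(q·S) = 3.1294×10^6 / (5254 × 349) = 1.707.
CD = 0.025 + 0.0527 × 1.707² = 0.1785.
D = q·S·CD = 5254 × 349 × 0.1785 = 3.273×10^5 N

D = 3.27×10^5 N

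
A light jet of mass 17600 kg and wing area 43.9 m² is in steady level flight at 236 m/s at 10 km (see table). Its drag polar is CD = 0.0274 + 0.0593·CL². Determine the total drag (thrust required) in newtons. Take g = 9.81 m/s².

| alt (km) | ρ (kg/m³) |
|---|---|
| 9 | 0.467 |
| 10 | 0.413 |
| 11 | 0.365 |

At 10 km, from the table: ρ = 0.413 kg/m³.
Level flight ⇒ L = W = m·g = 17600 × 9.81 = 1.7266×10^5 N.
q = ½ρv² = ½ × 0.413 × 236² = 11500 Pa.
CL = 2W/(ρv²S) = 2×1.7266×10^5/(0.413×236²×43.9) = 0.342.
CD = 0.0274 + 0.0593 × 0.342² = 0.03433.
D = q·S·CD = 11500 × 43.9 × 0.03433 = 17340 N

D = 17300 N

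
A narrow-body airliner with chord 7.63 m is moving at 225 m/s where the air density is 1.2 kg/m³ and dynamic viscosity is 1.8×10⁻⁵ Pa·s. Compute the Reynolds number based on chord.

Re = ρ·v·c/μ = 1.2 × 225 × 7.63 / (1.8×10⁻⁵) = 1.14×10^8

Re = 1.14×10^8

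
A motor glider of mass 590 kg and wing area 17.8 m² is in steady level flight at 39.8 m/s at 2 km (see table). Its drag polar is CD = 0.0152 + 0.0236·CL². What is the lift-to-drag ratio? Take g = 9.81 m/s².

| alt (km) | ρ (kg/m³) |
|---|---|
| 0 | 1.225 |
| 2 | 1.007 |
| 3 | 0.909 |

L/D = 21.3

At 2 km, from the table: ρ = 1.007 kg/m³.
In steady level flight, lift balances weight: W = mg = 590 × 9.81 = 5787.9 N.
q = ½ρv² = ½ × 1.007 × 39.8² = 797.6 Pa.
Required CL = L/(qS) = 5787.9/(797.6·17.8) = 0.4077.
CD = 0.0152 + 0.0236 × 0.4077² = 0.01912.
L/D = CL/CD = 0.4077 / 0.01912 = 21.3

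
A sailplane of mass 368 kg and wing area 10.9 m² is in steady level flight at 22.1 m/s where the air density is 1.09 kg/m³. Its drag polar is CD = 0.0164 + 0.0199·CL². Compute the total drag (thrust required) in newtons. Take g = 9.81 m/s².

In steady level flight, lift balances weight: W = mg = 368 × 9.81 = 3610.1 N.
q = ½ρv² = ½ × 1.09 × 22.1² = 266.2 Pa.
CL = W/(q·S) = 3610.1 / (266.2 × 10.9) = 1.244.
CD = 0.0164 + 0.0199 × 1.244² = 0.04721.
D = q·S·CD = 266.2 × 10.9 × 0.04721 = 137 N

D = 137 N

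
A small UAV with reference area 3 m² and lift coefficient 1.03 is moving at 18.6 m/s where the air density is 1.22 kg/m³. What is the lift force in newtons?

L = 652 N

L = ½ρv²S·CL = ½ × 1.22 × 18.6² × 3 × 1.03 = 652 N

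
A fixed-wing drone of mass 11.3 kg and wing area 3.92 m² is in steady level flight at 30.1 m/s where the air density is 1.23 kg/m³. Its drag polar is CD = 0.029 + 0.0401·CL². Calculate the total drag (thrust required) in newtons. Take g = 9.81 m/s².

D = 63.6 N

In steady level flight, lift balances weight: W = mg = 11.3 × 9.81 = 110.85 N.
Dynamic pressure q = 0.5 × 1.23 × 30.1² = 557.2 Pa.
CL = W/(q·S) = 110.85 / (557.2 × 3.92) = 0.05075.
CD = 0.029 + 0.0401 × 0.05075² = 0.0291.
D = q·S·CD = 557.2 × 3.92 × 0.0291 = 63.57 N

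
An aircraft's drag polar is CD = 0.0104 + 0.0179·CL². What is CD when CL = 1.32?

CD = 0.0416

CD = 0.0104 + 0.0179 × 1.32² = 0.0104 + 0.03119 = 0.0416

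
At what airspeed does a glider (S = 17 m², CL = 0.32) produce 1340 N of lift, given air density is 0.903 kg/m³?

L = ½ρv²S·CL ⇒ v = √(2L/(ρ·S·CL))
v = √(2 × 1340 / (0.903 × 17 × 0.32)) = √545.6 = 23.4 m/s

v = 23.4 m/s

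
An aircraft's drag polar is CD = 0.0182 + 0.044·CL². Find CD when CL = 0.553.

CD = 0.0317

CD = 0.0182 + 0.044 × 0.553² = 0.0182 + 0.01346 = 0.0317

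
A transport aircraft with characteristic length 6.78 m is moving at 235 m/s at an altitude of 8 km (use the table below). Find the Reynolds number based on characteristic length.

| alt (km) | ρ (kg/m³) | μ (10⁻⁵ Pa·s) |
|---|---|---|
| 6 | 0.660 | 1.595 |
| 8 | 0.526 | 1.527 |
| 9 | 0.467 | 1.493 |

Re = 5.49×10^7

At 8 km, from the table: ρ = 0.526 kg/m³, μ = 1.527×10⁻⁵ Pa·s.
Re = ρ·v·c/μ = 0.526 × 235 × 6.78 / (1.527×10⁻⁵) = 5.49×10^7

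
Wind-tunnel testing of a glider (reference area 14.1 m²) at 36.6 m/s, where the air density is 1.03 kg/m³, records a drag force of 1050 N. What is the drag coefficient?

CD = 0.108

From D = ½ρv²S·CD, rearranging gives CD = 2D/(ρv²S).
CD = 2 × 1050 / (1.03 × 36.6² × 14.1) = 0.108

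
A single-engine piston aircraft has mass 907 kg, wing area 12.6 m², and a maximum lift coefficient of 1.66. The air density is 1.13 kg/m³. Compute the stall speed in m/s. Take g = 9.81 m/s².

V_stall = 27.4 m/s

Stall occurs when L = W at CL,max. W = mg = 907 × 9.81 = 8898 N.
V_stall = √(2W/(ρ·S·CL,max)) = √(2 × 8898 / (1.13 × 12.6 × 1.66))
V_stall = √752.9 = 27.4 m/s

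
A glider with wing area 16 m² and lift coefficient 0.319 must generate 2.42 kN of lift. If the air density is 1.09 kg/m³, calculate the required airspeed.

L = ½ρv²S·CL ⇒ v = √(2L/(ρ·S·CL))
v = √(2 × 2420 / (1.09 × 16 × 0.319)) = √870 = 29.5 m/s

v = 29.5 m/s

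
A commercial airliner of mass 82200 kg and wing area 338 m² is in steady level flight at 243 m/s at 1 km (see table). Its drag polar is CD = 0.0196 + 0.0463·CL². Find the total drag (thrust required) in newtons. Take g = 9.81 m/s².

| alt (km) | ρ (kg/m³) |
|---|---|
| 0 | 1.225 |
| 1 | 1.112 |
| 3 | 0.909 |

D = 2.2×10^5 N

At 1 km, from the table: ρ = 1.112 kg/m³.
Weight W = mg = 82200 × 9.81 = 8.0638×10^5 N; in level flight L = W.
q = ½ρv² = ½ × 1.112 × 243² = 32830 Pa.
CL = 2W/(ρv²S) = 2×8.0638×10^5/(1.112×243²×338) = 0.07267.
CD = 0.0196 + 0.0463 × 0.07267² = 0.01984.
D = q·S·CD = 32830 × 338 × 0.01984 = 2.202×10^5 N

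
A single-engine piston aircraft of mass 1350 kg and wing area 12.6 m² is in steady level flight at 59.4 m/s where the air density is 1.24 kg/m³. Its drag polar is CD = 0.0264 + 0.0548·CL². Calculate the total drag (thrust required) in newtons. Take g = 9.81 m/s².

Level flight ⇒ L = W = m·g = 1350 × 9.81 = 13244 N.
Dynamic pressure q = 0.5 × 1.24 × 59.4² = 2188 Pa.
CL = 2W/(ρv²S) = 2×13244/(1.24×59.4²×12.6) = 0.4805.
CD = 0.0264 + 0.0548 × 0.4805² = 0.03905.
D = q·S·CD = 2188 × 12.6 × 0.03905 = 1076 N

D = 1080 N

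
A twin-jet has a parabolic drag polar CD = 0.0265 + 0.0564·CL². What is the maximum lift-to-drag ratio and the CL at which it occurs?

For CD = CD0 + K·CL², (L/D)max occurs at CL* = √(CD0/K) and equals 1/(2√(K·CD0)).
(L/D)max = 1/(2√(0.0564 × 0.0265)) = 1/(2 × 0.03866) = 12.9
CL* = √(0.0265/0.0564) = 0.685

(L/D)max = 12.9, at CL = 0.685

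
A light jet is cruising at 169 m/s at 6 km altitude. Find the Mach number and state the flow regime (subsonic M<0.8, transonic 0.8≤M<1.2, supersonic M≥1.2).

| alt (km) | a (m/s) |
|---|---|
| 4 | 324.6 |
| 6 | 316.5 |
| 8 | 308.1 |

M = 0.534 (subsonic)

At 6 km, from the table: a = 316.5 m/s.
M = v/a = 169 / 316.5 = 0.534
M = 0.534 → subsonic.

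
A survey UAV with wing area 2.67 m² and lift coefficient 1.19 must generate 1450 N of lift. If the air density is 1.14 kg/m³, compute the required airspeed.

v = 28.3 m/s

L = ½ρv²S·CL ⇒ v = √(2L/(ρ·S·CL))
v = √(2 × 1450 / (1.14 × 2.67 × 1.19)) = √800.6 = 28.3 m/s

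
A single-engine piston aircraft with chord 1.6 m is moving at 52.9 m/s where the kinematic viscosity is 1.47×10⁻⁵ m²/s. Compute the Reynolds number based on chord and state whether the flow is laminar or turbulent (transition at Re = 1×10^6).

Re = v·c/ν = 52.9 × 1.6 / (1.47×10⁻⁵) = 5.76×10^6
Since 5.76×10^6 > 1×10^6, the flow is turbulent.

Re = 5.76×10^6 (turbulent)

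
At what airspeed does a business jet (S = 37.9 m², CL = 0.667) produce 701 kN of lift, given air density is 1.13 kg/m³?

L = ½ρv²S·CL ⇒ v = √(2L/(ρ·S·CL))
v = √(2 × 7.01×10^5 / (1.13 × 37.9 × 0.667)) = √49080 = 222 m/s

v = 222 m/s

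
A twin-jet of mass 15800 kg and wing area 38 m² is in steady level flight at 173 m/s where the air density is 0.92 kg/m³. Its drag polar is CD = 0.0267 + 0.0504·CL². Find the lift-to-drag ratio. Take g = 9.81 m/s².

L/D = 9.52

In steady level flight, lift balances weight: W = mg = 15800 × 9.81 = 1.55×10^5 N.
Dynamic pressure q = 0.5 × 0.92 × 173² = 13770 Pa.
CL = 2W/(ρv²S) = 2×1.55×10^5/(0.92×173²×38) = 0.2963.
CD = 0.0267 + 0.0504 × 0.2963² = 0.03112.
L/D = CL/CD = 0.2963 / 0.03112 = 9.52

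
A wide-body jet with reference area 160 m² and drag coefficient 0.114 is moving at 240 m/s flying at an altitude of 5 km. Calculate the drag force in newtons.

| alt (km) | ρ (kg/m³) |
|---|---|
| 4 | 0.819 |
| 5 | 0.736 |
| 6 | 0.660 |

D = 3.87×10^5 N

At 5 km, from the table: ρ = 0.736 kg/m³.
D = ½ρv²S·CD = ½ × 0.736 × 240² × 160 × 0.114 = 3.87×10^5 N ≈ 387 kN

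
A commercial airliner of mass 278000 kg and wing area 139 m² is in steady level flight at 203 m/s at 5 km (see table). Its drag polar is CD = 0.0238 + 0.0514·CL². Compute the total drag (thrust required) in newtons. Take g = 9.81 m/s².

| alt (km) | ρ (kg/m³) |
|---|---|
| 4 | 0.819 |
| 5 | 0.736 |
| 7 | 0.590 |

At 5 km, from the table: ρ = 0.736 kg/m³.
Level flight ⇒ L = W = m·g = 278000 × 9.81 = 2.7272×10^6 N.
Dynamic pressure q = 0.5 × 0.736 × 203² = 15160 Pa.
CL = W/(q·S) = 2.7272×10^6 / (15160 × 139) = 1.294.
CD = 0.0238 + 0.0514 × 1.294² = 0.1098.
D = q·S·CD = 15160 × 139 × 0.1098 = 2.315×10^5 N

D = 2.32×10^5 N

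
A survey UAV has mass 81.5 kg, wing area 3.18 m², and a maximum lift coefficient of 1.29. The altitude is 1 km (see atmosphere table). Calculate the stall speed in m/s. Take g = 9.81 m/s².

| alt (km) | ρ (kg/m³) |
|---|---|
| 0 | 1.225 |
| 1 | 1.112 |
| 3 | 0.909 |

V_stall = 18.7 m/s

At 1 km, from the table: ρ = 1.112 kg/m³.
Weight W = mg = 81.5 × 9.81 = 799.5 N.
V_stall = √(2W/(ρ·S·CL,max)) = √(2 × 799.5 / (1.112 × 3.18 × 1.29))
V_stall = √350.5 = 18.7 m/s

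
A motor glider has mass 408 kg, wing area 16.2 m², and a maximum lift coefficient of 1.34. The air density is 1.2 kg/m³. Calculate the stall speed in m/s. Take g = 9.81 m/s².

V_stall = 17.5 m/s

Weight W = mg = 408 × 9.81 = 4002 N.
V_stall = √(2W/(ρ·S·CL,max)) = √(2 × 4002 / (1.2 × 16.2 × 1.34))
V_stall = √307.3 = 17.5 m/s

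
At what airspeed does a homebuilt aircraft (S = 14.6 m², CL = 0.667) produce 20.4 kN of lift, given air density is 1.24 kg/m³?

v = 58.1 m/s

L = ½ρv²S·CL ⇒ v = √(2L/(ρ·S·CL))
v = √(2 × 20400 / (1.24 × 14.6 × 0.667)) = √3379 = 58.1 m/s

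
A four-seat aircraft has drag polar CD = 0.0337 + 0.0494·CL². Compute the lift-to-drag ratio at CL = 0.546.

L/D = 11.3

CD = 0.0337 + 0.0494 × 0.546² = 0.04843
L/D = CL/CD = 0.546 / 0.04843 = 11.3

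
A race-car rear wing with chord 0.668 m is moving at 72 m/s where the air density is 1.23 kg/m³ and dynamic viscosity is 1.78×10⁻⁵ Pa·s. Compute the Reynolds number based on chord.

Re = ρ·v·c/μ = 1.23 × 72 × 0.668 / (1.78×10⁻⁵) = 3.32×10^6

Re = 3.32×10^6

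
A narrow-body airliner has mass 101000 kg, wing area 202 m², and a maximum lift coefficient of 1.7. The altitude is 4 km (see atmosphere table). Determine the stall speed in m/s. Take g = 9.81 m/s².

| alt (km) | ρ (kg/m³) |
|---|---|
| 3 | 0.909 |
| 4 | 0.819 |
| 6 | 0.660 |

V_stall = 83.9 m/s

At 4 km, from the table: ρ = 0.819 kg/m³.
Stall occurs when L = W at CL,max. W = mg = 101000 × 9.81 = 9.908×10^5 N.
From L = ½ρV²S·CL,max = W: V_stall = √(2W/(ρSCL,max)) = √(2·9.908×10^5/(0.819·202·1.7))
V_stall = √7046 = 83.9 m/s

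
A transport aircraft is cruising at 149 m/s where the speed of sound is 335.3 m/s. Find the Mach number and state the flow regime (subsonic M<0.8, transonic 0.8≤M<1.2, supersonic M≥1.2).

M = v/a = 149 / 335.3 = 0.444
M = 0.444 → subsonic.

M = 0.444 (subsonic)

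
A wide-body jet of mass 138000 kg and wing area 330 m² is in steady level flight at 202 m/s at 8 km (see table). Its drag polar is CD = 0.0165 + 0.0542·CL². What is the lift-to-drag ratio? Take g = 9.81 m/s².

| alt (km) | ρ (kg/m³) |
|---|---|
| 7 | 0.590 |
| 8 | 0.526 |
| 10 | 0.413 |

L/D = 15.7

At 8 km, from the table: ρ = 0.526 kg/m³.
Weight W = mg = 138000 × 9.81 = 1.3538×10^6 N; in level flight L = W.
q = ½ρv² = ½ × 0.526 × 202² = 10730 Pa.
Required CL = L/(qS) = 1.3538×10^6/(10730·330) = 0.3823.
CD = 0.0165 + 0.0542 × 0.3823² = 0.02442.
L/D = CL/CD = 0.3823 / 0.02442 = 15.7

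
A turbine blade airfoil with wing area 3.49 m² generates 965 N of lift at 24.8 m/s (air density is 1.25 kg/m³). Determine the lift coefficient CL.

From L = ½ρv²S·CL, rearranging gives CL = 2L/(ρv²S).
CL = 2 × 965 / (1.25 × 24.8² × 3.49) = 0.719

CL = 0.719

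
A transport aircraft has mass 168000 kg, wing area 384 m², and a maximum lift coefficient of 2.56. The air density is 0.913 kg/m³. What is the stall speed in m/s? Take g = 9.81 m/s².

V_stall = 60.6 m/s

Stall occurs when L = W at CL,max. W = mg = 168000 × 9.81 = 1.648×10^6 N.
From L = ½ρV²S·CL,max = W: V_stall = √(2W/(ρSCL,max)) = √(2·1.648×10^6/(0.913·384·2.56))
V_stall = √3673 = 60.6 m/s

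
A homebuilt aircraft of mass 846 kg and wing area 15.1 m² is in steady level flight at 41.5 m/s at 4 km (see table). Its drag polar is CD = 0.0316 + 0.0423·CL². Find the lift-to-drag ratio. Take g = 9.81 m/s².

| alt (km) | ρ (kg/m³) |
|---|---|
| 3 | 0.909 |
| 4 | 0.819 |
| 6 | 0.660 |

L/D = 13.6

At 4 km, from the table: ρ = 0.819 kg/m³.
Weight W = mg = 846 × 9.81 = 8299.3 N; in level flight L = W.
Dynamic pressure q = 0.5 × 0.819 × 41.5² = 705.3 Pa.
CL = W/(q·S) = 8299.3 / (705.3 × 15.1) = 0.7793.
CD = 0.0316 + 0.0423 × 0.7793² = 0.05729.
L/D = CL/CD = 0.7793 / 0.05729 = 13.6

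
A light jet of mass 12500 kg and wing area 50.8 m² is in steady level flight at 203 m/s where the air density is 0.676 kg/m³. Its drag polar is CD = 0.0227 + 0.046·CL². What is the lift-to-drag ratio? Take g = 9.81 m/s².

L/D = 7.2

Weight W = mg = 12500 × 9.81 = 1.2262×10^5 N; in level flight L = W.
Dynamic pressure q = 0.5 × 0.676 × 203² = 13930 Pa.
Required CL = L/(qS) = 1.2262×10^5/(13930·50.8) = 0.1733.
CD = 0.0227 + 0.046 × 0.1733² = 0.02408.
L/D = CL/CD = 0.1733 / 0.02408 = 7.2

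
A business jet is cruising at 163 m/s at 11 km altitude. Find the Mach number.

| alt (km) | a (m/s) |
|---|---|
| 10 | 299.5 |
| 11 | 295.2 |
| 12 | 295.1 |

M = 0.552

At 11 km, from the table: a = 295.2 m/s.
M = v/a = 163 / 295.2 = 0.552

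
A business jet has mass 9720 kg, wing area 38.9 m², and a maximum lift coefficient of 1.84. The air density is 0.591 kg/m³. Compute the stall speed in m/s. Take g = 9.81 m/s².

V_stall = 67.1 m/s

Stall occurs when L = W at CL,max. W = mg = 9720 × 9.81 = 95350 N.
From L = ½ρV²S·CL,max = W: V_stall = √(2W/(ρSCL,max)) = √(2·95350/(0.591·38.9·1.84))
V_stall = √4508 = 67.1 m/s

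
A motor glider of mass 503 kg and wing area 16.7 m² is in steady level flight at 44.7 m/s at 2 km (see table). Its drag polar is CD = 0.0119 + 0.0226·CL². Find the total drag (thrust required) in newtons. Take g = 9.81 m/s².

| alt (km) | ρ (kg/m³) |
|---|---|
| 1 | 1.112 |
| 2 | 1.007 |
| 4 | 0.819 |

At 2 km, from the table: ρ = 1.007 kg/m³.
In steady level flight, lift balances weight: W = mg = 503 × 9.81 = 4934.4 N.
q = ½ρv² = ½ × 1.007 × 44.7² = 1006 Pa.
CL = 2W/(ρv²S) = 2×4934.4/(1.007×44.7²×16.7) = 0.2937.
CD = 0.0119 + 0.0226 × 0.2937² = 0.01385.
D = q·S·CD = 1006 × 16.7 × 0.01385 = 232.7 N

D = 233 N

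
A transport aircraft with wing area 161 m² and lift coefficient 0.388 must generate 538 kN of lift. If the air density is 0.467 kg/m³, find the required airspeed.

L = ½ρv²S·CL ⇒ v = √(2L/(ρ·S·CL))
v = √(2 × 5.38×10^5 / (0.467 × 161 × 0.388)) = √36880 = 192 m/s

v = 192 m/s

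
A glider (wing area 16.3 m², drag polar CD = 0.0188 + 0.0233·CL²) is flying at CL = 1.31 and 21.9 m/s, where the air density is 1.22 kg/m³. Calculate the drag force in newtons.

D = 280 N

CD = 0.0188 + 0.0233 × 1.31² = 0.05879
D = ½ρv²S·CD = ½ × 1.22 × 21.9² × 16.3 × 0.05879 = 280 N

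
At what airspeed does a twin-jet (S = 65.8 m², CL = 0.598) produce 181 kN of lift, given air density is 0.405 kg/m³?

v = 151 m/s

L = ½ρv²S·CL ⇒ v = √(2L/(ρ·S·CL))
v = √(2 × 1.81×10^5 / (0.405 × 65.8 × 0.598)) = √22720 = 151 m/s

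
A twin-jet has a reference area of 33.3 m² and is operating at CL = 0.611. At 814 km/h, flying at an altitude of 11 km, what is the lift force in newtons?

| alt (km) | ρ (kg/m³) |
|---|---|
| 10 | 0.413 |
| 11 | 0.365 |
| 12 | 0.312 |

L = 1.9×10^5 N

At 11 km, from the table: ρ = 0.365 kg/m³.
Convert speed: v = 814 km/h ÷ 3.6 = 226.1 m/s.
L = ½ρv²S·CL = ½ × 0.365 × 226.1² × 33.3 × 0.611 = 1.9×10^5 N ≈ 190 kN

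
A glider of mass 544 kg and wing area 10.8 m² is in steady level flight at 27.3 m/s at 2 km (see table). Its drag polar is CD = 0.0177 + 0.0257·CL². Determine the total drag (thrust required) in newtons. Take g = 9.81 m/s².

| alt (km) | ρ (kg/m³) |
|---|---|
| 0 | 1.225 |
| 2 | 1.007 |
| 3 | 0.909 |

D = 252 N

At 2 km, from the table: ρ = 1.007 kg/m³.
In steady level flight, lift balances weight: W = mg = 544 × 9.81 = 5336.6 N.
q = ½ρv² = ½ × 1.007 × 27.3² = 375.3 Pa.
CL = 2W/(ρv²S) = 2×5336.6/(1.007×27.3²×10.8) = 1.317.
CD = 0.0177 + 0.0257 × 1.317² = 0.06226.
D = q·S·CD = 375.3 × 10.8 × 0.06226 = 252.3 N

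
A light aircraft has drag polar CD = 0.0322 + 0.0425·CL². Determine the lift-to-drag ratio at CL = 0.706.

L/D = 13.2

CD = 0.0322 + 0.0425 × 0.706² = 0.05338
L/D = CL/CD = 0.706 / 0.05338 = 13.2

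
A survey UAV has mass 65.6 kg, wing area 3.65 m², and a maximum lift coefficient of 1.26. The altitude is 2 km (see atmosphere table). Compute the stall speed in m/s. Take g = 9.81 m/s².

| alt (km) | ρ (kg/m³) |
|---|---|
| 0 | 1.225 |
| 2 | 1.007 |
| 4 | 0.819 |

V_stall = 16.7 m/s

At 2 km, from the table: ρ = 1.007 kg/m³.
Stall occurs when L = W at CL,max. W = mg = 65.6 × 9.81 = 643.5 N.
From L = ½ρV²S·CL,max = W: V_stall = √(2W/(ρSCL,max)) = √(2·643.5/(1.007·3.65·1.26))
V_stall = √277.9 = 16.7 m/s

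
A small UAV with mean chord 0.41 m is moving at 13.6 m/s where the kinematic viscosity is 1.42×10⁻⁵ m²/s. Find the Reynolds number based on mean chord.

Re = 3.93×10^5

Re = v·c/ν = 13.6 × 0.41 / (1.42×10⁻⁵) = 3.93×10^5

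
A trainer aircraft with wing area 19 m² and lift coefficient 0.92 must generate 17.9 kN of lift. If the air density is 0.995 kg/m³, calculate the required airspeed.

v = 45.4 m/s

L = ½ρv²S·CL ⇒ v = √(2L/(ρ·S·CL))
v = √(2 × 17900 / (0.995 × 19 × 0.92)) = √2058 = 45.4 m/s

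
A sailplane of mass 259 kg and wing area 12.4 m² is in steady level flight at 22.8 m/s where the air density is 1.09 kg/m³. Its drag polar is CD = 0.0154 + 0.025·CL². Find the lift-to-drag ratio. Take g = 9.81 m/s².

L/D = 25.4

Level flight ⇒ L = W = m·g = 259 × 9.81 = 2540.8 N.
q = ½ρv² = ½ × 1.09 × 22.8² = 283.3 Pa.
CL = W/(q·S) = 2540.8 / (283.3 × 12.4) = 0.7232.
CD = 0.0154 + 0.025 × 0.7232² = 0.02848.
L/D = CL/CD = 0.7232 / 0.02848 = 25.4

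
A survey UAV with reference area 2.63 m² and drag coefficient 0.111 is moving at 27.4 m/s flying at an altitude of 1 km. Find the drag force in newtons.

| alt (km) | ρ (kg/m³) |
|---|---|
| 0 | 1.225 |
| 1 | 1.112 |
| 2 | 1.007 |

D = 122 N

At 1 km, from the table: ρ = 1.112 kg/m³.
Dynamic pressure q = ½ρv² = ½ × 1.112 × 27.4² = 417.4 Pa.
D = q·S·CD = 417.4 × 2.63 × 0.111 = 122 N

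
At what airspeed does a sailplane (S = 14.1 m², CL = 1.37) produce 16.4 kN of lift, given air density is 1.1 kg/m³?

v = 39.3 m/s

L = ½ρv²S·CL ⇒ v = √(2L/(ρ·S·CL))
v = √(2 × 16400 / (1.1 × 14.1 × 1.37)) = √1544 = 39.3 m/s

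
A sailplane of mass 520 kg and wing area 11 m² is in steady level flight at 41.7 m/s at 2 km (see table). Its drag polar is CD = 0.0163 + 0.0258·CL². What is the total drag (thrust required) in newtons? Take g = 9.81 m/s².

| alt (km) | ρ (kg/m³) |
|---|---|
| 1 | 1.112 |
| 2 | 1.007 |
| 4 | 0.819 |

At 2 km, from the table: ρ = 1.007 kg/m³.
Level flight ⇒ L = W = m·g = 520 × 9.81 = 5101.2 N.
Dynamic pressure q = 0.5 × 1.007 × 41.7² = 875.5 Pa.
Required CL = L/(qS) = 5101.2/(875.5·11) = 0.5297.
CD = 0.0163 + 0.0258 × 0.5297² = 0.02354.
D = q·S·CD = 875.5 × 11 × 0.02354 = 226.7 N

D = 227 N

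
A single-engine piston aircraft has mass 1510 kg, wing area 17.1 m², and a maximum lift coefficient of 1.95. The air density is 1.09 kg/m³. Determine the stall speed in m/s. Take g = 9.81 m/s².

V_stall = 28.6 m/s

Weight W = mg = 1510 × 9.81 = 14810 N.
From L = ½ρV²S·CL,max = W: V_stall = √(2W/(ρSCL,max)) = √(2·14810/(1.09·17.1·1.95))
V_stall = √815.1 = 28.6 m/s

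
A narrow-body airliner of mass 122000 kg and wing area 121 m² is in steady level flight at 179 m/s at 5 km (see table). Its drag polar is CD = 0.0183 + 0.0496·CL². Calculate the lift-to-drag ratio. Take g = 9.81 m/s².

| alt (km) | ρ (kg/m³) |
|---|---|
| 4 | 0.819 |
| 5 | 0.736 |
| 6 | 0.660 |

At 5 km, from the table: ρ = 0.736 kg/m³.
Level flight ⇒ L = W = m·g = 122000 × 9.81 = 1.1968×10^6 N.
Dynamic pressure q = 0.5 × 0.736 × 179² = 11790 Pa.
CL = W/(q·S) = 1.1968×10^6 / (11790 × 121) = 0.8389.
CD = 0.0183 + 0.0496 × 0.8389² = 0.0532.
L/D = CL/CD = 0.8389 / 0.0532 = 15.8

L/D = 15.8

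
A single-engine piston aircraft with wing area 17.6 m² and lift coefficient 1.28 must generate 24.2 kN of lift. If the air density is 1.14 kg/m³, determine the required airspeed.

L = ½ρv²S·CL ⇒ v = √(2L/(ρ·S·CL))
v = √(2 × 24200 / (1.14 × 17.6 × 1.28)) = √1885 = 43.4 m/s

v = 43.4 m/s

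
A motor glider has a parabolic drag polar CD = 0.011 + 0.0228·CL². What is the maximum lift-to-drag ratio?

(L/D)max = 31.6

For CD = CD0 + K·CL², (L/D)max occurs at CL* = √(CD0/K) and equals 1/(2√(K·CD0)).
(L/D)max = 1/(2√(0.0228 × 0.011)) = 1/(2 × 0.01584) = 31.6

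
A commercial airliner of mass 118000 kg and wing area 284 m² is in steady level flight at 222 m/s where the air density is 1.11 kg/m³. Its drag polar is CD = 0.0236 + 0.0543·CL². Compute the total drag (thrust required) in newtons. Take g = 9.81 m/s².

Weight W = mg = 118000 × 9.81 = 1.1576×10^6 N; in level flight L = W.
Dynamic pressure q = 0.5 × 1.11 × 222² = 27350 Pa.
Required CL = L/(qS) = 1.1576×10^6/(27350·284) = 0.149.
CD = 0.0236 + 0.0543 × 0.149² = 0.02481.
D = q·S·CD = 27350 × 284 × 0.02481 = 1.927×10^5 N

D = 1.93×10^5 N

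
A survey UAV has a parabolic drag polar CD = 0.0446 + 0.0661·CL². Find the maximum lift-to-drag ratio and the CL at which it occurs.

(L/D)max = 9.21, at CL = 0.821

For CD = CD0 + K·CL², (L/D)max occurs at CL* = √(CD0/K) and equals 1/(2√(K·CD0)).
(L/D)max = 1/(2√(0.0661 × 0.0446)) = 1/(2 × 0.0543) = 9.21
CL* = √(0.0446/0.0661) = 0.821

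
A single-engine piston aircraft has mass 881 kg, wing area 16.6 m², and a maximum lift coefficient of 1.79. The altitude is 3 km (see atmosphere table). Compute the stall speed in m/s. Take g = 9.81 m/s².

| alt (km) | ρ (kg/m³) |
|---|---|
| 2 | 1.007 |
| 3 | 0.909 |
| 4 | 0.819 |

At 3 km, from the table: ρ = 0.909 kg/m³.
Stall occurs when L = W at CL,max. W = mg = 881 × 9.81 = 8643 N.
From L = ½ρV²S·CL,max = W: V_stall = √(2W/(ρSCL,max)) = √(2·8643/(0.909·16.6·1.79))
V_stall = √640 = 25.3 m/s

V_stall = 25.3 m/s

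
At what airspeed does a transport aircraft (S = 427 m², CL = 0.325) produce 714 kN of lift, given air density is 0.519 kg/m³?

v = 141 m/s

L = ½ρv²S·CL ⇒ v = √(2L/(ρ·S·CL))
v = √(2 × 7.14×10^5 / (0.519 × 427 × 0.325)) = √19830 = 141 m/s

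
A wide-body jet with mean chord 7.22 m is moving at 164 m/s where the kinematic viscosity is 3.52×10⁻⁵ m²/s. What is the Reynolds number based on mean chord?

Re = v·c/ν = 164 × 7.22 / (3.52×10⁻⁵) = 3.36×10^7

Re = 3.36×10^7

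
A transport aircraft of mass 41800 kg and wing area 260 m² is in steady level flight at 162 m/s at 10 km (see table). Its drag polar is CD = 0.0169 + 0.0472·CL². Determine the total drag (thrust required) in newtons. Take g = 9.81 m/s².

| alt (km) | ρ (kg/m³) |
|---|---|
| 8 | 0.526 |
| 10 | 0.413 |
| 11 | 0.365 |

D = 29400 N

At 10 km, from the table: ρ = 0.413 kg/m³.
In steady level flight, lift balances weight: W = mg = 41800 × 9.81 = 4.1006×10^5 N.
q = ½ρv² = ½ × 0.413 × 162² = 5419 Pa.
Required CL = L/(qS) = 4.1006×10^5/(5419·260) = 0.291.
CD = 0.0169 + 0.0472 × 0.291² = 0.0209.
D = q·S·CD = 5419 × 260 × 0.0209 = 29450 N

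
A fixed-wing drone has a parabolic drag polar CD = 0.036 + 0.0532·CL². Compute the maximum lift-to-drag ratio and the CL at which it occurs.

For CD = CD0 + K·CL², (L/D)max occurs at CL* = √(CD0/K) and equals 1/(2√(K·CD0)).
(L/D)max = 1/(2√(0.0532 × 0.036)) = 1/(2 × 0.04376) = 11.4
CL* = √(0.036/0.0532) = 0.823

(L/D)max = 11.4, at CL = 0.823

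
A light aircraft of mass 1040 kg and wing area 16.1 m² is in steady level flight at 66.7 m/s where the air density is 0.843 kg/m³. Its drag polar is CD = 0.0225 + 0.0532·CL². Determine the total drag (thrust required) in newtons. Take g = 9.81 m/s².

Level flight ⇒ L = W = m·g = 1040 × 9.81 = 10202 N.
q = ½ρv² = ½ × 0.843 × 66.7² = 1875 Pa.
CL = 2W/(ρv²S) = 2×10202/(0.843×66.7²×16.1) = 0.3379.
CD = 0.0225 + 0.0532 × 0.3379² = 0.02858.
D = q·S·CD = 1875 × 16.1 × 0.02858 = 862.7 N

D = 863 N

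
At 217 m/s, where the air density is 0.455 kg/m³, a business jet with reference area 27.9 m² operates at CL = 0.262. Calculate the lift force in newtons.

Dynamic pressure q = ½ρv² = ½ × 0.455 × 217² = 10710 Pa.
L = q·S·CL = 10710 × 27.9 × 0.262 = 78300 N ≈ 78.3 kN

L = 78300 N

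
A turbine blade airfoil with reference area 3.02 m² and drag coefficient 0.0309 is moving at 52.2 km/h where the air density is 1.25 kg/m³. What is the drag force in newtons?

D = 12.3 N

Convert speed: v = 52.2 km/h ÷ 3.6 = 14.5 m/s.
D = ½ρv²S·CD = ½ × 1.25 × 14.5² × 3.02 × 0.0309 = 12.3 N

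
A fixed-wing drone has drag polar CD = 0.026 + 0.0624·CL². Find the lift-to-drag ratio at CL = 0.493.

L/D = 12

CD = 0.026 + 0.0624 × 0.493² = 0.04117
L/D = CL/CD = 0.493 / 0.04117 = 12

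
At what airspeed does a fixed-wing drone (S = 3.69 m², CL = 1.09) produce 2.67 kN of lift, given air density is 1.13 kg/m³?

v = 34.3 m/s

L = ½ρv²S·CL ⇒ v = √(2L/(ρ·S·CL))
v = √(2 × 2670 / (1.13 × 3.69 × 1.09)) = √1175 = 34.3 m/s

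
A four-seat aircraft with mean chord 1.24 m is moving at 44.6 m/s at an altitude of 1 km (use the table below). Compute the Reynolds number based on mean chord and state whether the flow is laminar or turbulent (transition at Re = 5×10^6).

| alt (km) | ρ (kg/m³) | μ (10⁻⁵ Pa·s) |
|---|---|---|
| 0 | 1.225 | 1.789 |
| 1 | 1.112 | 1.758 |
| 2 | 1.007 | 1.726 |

Re = 3.5×10^6 (laminar)

At 1 km, from the table: ρ = 1.112 kg/m³, μ = 1.758×10⁻⁵ Pa·s.
Re = ρ·v·c/μ = 1.112 × 44.6 × 1.24 / (1.758×10⁻⁵) = 3.5×10^6
Since 3.5×10^6 < 5×10^6, the flow is laminar.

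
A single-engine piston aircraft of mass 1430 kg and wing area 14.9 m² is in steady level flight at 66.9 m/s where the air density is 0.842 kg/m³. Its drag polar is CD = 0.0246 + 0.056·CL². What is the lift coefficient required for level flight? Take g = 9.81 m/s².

Level flight ⇒ L = W = m·g = 1430 × 9.81 = 14028 N.
Dynamic pressure q = 0.5 × 0.842 × 66.9² = 1884 Pa.
CL = 2W/(ρv²S) = 2×14028/(0.842×66.9²×14.9) = 0.4997.

CL = 0.5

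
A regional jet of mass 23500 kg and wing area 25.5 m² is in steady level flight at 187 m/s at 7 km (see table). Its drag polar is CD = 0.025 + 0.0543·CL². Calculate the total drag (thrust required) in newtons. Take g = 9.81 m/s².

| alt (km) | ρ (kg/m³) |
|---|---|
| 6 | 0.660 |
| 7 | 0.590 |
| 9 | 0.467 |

At 7 km, from the table: ρ = 0.590 kg/m³.
Level flight ⇒ L = W = m·g = 23500 × 9.81 = 2.3054×10^5 N.
Dynamic pressure q = 0.5 × 0.59 × 187² = 10320 Pa.
Required CL = L/(qS) = 2.3054×10^5/(10320·25.5) = 0.8764.
CD = 0.025 + 0.0543 × 0.8764² = 0.0667.
D = q·S·CD = 10320 × 25.5 × 0.0667 = 17550 N

D = 17500 N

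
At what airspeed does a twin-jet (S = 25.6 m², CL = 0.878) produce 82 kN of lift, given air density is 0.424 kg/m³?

L = ½ρv²S·CL ⇒ v = √(2L/(ρ·S·CL))
v = √(2 × 82000 / (0.424 × 25.6 × 0.878)) = √17210 = 131 m/s

v = 131 m/s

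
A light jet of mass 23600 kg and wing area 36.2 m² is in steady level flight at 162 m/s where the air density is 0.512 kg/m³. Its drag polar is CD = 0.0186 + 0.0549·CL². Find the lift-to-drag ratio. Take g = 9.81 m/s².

L/D = 13.9

Weight W = mg = 23600 × 9.81 = 2.3152×10^5 N; in level flight L = W.
q = ½ρv² = ½ × 0.512 × 162² = 6718 Pa.
CL = 2W/(ρv²S) = 2×2.3152×10^5/(0.512×162²×36.2) = 0.9519.
CD = 0.0186 + 0.0549 × 0.9519² = 0.06835.
L/D = CL/CD = 0.9519 / 0.06835 = 13.9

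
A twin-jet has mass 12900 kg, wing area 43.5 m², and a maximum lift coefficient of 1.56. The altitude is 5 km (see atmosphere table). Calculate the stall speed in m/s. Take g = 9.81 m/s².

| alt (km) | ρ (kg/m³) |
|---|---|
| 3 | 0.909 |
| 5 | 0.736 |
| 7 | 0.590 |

V_stall = 71.2 m/s

At 5 km, from the table: ρ = 0.736 kg/m³.
At stall, lift equals weight: L = W = m·g = 12900 × 9.81 = 1.265×10^5 N.
V_stall = √(2W/(ρ·S·CL,max)) = √(2 × 1.265×10^5 / (0.736 × 43.5 × 1.56))
V_stall = √5068 = 71.2 m/s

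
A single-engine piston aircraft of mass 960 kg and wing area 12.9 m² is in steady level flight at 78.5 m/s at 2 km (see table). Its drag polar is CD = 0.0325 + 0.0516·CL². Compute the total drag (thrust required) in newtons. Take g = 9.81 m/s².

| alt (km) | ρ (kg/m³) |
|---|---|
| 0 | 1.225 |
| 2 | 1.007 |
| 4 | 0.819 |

At 2 km, from the table: ρ = 1.007 kg/m³.
Level flight ⇒ L = W = m·g = 960 × 9.81 = 9417.6 N.
Dynamic pressure q = 0.5 × 1.007 × 78.5² = 3103 Pa.
CL = 2W/(ρv²S) = 2×9417.6/(1.007×78.5²×12.9) = 0.2353.
CD = 0.0325 + 0.0516 × 0.2353² = 0.03536.
D = q·S·CD = 3103 × 12.9 × 0.03536 = 1415 N

D = 1420 N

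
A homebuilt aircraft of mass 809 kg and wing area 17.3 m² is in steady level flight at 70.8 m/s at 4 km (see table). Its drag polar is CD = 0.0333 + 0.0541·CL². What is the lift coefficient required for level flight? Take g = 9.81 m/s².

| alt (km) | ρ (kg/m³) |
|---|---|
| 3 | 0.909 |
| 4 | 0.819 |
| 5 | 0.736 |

At 4 km, from the table: ρ = 0.819 kg/m³.
Weight W = mg = 809 × 9.81 = 7936.3 N; in level flight L = W.
q = ½ρv² = ½ × 0.819 × 70.8² = 2053 Pa.
Required CL = L/(qS) = 7936.3/(2053·17.3) = 0.2235.

CL = 0.223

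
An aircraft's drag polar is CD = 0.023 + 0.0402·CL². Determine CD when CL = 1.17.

CD = 0.078

CD = 0.023 + 0.0402 × 1.17² = 0.023 + 0.05503 = 0.078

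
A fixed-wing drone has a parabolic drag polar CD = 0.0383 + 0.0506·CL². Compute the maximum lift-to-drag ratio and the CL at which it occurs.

(L/D)max = 11.4, at CL = 0.87

For CD = CD0 + K·CL², (L/D)max occurs at CL* = √(CD0/K) and equals 1/(2√(K·CD0)).
(L/D)max = 1/(2√(0.0506 × 0.0383)) = 1/(2 × 0.04402) = 11.4
CL* = √(0.0383/0.0506) = 0.87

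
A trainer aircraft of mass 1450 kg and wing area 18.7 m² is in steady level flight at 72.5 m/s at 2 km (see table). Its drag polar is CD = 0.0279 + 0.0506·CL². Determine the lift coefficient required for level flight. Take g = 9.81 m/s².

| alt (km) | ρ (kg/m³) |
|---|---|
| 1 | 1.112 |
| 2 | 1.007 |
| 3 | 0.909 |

At 2 km, from the table: ρ = 1.007 kg/m³.
Weight W = mg = 1450 × 9.81 = 14224 N; in level flight L = W.
Dynamic pressure q = 0.5 × 1.007 × 72.5² = 2647 Pa.
Required CL = L/(qS) = 14224/(2647·18.7) = 0.2874.

CL = 0.287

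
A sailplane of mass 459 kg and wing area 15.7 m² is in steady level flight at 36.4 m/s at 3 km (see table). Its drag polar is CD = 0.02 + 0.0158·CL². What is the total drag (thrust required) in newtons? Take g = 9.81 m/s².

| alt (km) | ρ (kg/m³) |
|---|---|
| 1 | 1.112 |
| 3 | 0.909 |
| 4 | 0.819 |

D = 223 N

At 3 km, from the table: ρ = 0.909 kg/m³.
Weight W = mg = 459 × 9.81 = 4502.8 N; in level flight L = W.
q = ½ρv² = ½ × 0.909 × 36.4² = 602.2 Pa.
Required CL = L/(qS) = 4502.8/(602.2·15.7) = 0.4763.
CD = 0.02 + 0.0158 × 0.4763² = 0.02358.
D = q·S·CD = 602.2 × 15.7 × 0.02358 = 223 N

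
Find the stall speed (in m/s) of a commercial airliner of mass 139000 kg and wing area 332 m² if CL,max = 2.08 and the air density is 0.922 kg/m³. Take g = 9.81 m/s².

V_stall = 65.4 m/s

Stall occurs when L = W at CL,max. W = mg = 139000 × 9.81 = 1.364×10^6 N.
V_stall = √(2W/(ρ·S·CL,max)) = √(2 × 1.364×10^6 / (0.922 × 332 × 2.08))
V_stall = √4283 = 65.4 m/s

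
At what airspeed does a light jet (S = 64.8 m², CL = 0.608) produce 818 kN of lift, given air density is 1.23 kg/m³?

L = ½ρv²S·CL ⇒ v = √(2L/(ρ·S·CL))
v = √(2 × 8.18×10^5 / (1.23 × 64.8 × 0.608)) = √33760 = 184 m/s

v = 184 m/s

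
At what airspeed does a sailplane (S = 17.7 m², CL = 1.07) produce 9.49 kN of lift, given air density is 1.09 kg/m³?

v = 30.3 m/s

L = ½ρv²S·CL ⇒ v = √(2L/(ρ·S·CL))
v = √(2 × 9490 / (1.09 × 17.7 × 1.07)) = √919.4 = 30.3 m/s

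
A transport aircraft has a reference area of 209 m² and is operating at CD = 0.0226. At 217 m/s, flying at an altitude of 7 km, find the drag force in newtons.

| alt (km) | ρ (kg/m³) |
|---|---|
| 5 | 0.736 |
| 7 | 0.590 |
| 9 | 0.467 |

D = 65600 N

At 7 km, from the table: ρ = 0.590 kg/m³.
D = ½ρv²S·CD = ½ × 0.59 × 217² × 209 × 0.0226 = 65600 N ≈ 65.6 kN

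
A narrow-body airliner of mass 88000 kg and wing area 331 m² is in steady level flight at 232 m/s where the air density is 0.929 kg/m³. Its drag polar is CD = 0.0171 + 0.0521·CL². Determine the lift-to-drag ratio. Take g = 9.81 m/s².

L/D = 5.9

Weight W = mg = 88000 × 9.81 = 8.6328×10^5 N; in level flight L = W.
Dynamic pressure q = 0.5 × 0.929 × 232² = 25000 Pa.
CL = W/(q·S) = 8.6328×10^5 / (25000 × 331) = 0.1043.
CD = 0.0171 + 0.0521 × 0.1043² = 0.01767.
L/D = CL/CD = 0.1043 / 0.01767 = 5.9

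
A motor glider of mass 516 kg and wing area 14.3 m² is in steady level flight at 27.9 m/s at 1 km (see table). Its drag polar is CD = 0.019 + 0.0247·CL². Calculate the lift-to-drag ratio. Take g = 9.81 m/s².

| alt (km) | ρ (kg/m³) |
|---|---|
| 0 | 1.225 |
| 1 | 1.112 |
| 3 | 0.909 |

At 1 km, from the table: ρ = 1.112 kg/m³.
Weight W = mg = 516 × 9.81 = 5062 N; in level flight L = W.
Dynamic pressure q = 0.5 × 1.112 × 27.9² = 432.8 Pa.
CL = 2W/(ρv²S) = 2×5062/(1.112×27.9²×14.3) = 0.8179.
CD = 0.019 + 0.0247 × 0.8179² = 0.03552.
L/D = CL/CD = 0.8179 / 0.03552 = 23

L/D = 23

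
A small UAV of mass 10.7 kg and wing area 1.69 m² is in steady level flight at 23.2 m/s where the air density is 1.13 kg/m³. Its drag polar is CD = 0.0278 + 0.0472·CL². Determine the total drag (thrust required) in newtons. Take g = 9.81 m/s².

In steady level flight, lift balances weight: W = mg = 10.7 × 9.81 = 104.97 N.
q = ½ρv² = ½ × 1.13 × 23.2² = 304.1 Pa.
Required CL = L/(qS) = 104.97/(304.1·1.69) = 0.2042.
CD = 0.0278 + 0.0472 × 0.2042² = 0.02977.
D = q·S·CD = 304.1 × 1.69 × 0.02977 = 15.3 N

D = 15.3 N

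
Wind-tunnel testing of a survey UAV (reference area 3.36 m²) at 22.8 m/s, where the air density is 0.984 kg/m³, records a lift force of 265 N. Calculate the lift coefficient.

From L = ½ρv²S·CL, rearranging gives CL = 2L/(ρv²S).
CL = 2 × 265 / (0.984 × 22.8² × 3.36) = 0.308

CL = 0.308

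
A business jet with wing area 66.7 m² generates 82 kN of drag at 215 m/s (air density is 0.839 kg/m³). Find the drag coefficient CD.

From D = ½ρv²S·CD, rearranging gives CD = 2D/(ρv²S).
CD = 2 × 82000 / (0.839 × 215² × 66.7) = 0.0634

CD = 0.0634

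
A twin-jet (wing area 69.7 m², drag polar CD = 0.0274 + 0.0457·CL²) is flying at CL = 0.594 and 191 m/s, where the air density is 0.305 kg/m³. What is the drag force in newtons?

CD = 0.0274 + 0.0457 × 0.594² = 0.04352
D = ½ρv²S·CD = ½ × 0.305 × 191² × 69.7 × 0.04352 = 16900 N

D = 16900 N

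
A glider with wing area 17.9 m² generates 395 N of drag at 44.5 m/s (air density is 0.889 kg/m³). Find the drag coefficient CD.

From D = ½ρv²S·CD, rearranging gives CD = 2D/(ρv²S).
CD = 2 × 395 / (0.889 × 44.5² × 17.9) = 0.0251

CD = 0.0251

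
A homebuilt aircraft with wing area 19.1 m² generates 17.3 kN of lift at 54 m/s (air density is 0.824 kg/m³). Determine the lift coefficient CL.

From L = ½ρv²S·CL, rearranging gives CL = 2L/(ρv²S).
CL = 2 × 17300 / (0.824 × 54² × 19.1) = 0.754

CL = 0.754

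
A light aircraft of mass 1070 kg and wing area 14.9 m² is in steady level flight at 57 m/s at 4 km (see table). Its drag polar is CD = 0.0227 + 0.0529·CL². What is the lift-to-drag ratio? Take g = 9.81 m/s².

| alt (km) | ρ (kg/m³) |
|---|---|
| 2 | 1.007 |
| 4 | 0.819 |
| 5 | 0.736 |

At 4 km, from the table: ρ = 0.819 kg/m³.
In steady level flight, lift balances weight: W = mg = 1070 × 9.81 = 10497 N.
Dynamic pressure q = 0.5 × 0.819 × 57² = 1330 Pa.
Required CL = L/(qS) = 10497/(1330·14.9) = 0.5295.
CD = 0.0227 + 0.0529 × 0.5295² = 0.03753.
L/D = CL/CD = 0.5295 / 0.03753 = 14.1

L/D = 14.1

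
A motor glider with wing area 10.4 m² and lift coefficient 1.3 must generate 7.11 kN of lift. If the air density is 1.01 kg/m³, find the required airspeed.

L = ½ρv²S·CL ⇒ v = √(2L/(ρ·S·CL))
v = √(2 × 7110 / (1.01 × 10.4 × 1.3)) = √1041 = 32.3 m/s

v = 32.3 m/s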